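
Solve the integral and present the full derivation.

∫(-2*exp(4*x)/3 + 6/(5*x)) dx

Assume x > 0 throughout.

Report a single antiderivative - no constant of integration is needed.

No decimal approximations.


Step 1. Rewrite: now ∫(6/(5*x)) dx + ∫(-2*exp(4*x)/3) dx.
Step 2. Evaluate the standard form: now -exp(4*x)/6 + ∫(6/(5*x)) dx.
Step 3. Evaluate the standard form [assuming x > 0]: now -exp(4*x)/6 + 6*log(x)/5.
Answer: -exp(4*x)/6 + 6*log(x)/5.


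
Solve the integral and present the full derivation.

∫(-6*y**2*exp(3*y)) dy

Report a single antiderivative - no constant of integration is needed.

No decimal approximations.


Step 1. Integrate ∫(-6*y**2*exp(3*y)) dy by parts with u = y**2, dv = (-6*exp(3*y)) dy, so v = -2*exp(3*y): now -2*y**2*exp(3*y) + ∫(4*y*exp(3*y)) dy.
Step 2. Integrate ∫(4*y*exp(3*y)) dy by parts with u = y, dv = (4*exp(3*y)) dy, so v = 4*exp(3*y)/3: now -2*y**2*exp(3*y) + 4*y*exp(3*y)/3 + ∫(-4*exp(3*y)/3) dy.
Step 3. Evaluate the standard form: now -2*y**2*exp(3*y) + 4*y*exp(3*y)/3 - 4*exp(3*y)/9.
Answer: -2*y**2*exp(3*y) + 4*y*exp(3*y)/3 - 4*exp(3*y)/9.


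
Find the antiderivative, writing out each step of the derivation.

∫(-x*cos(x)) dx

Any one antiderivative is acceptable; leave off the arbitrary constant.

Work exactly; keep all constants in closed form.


Step 1. Integrate ∫(-x*cos(x)) dx by parts with u = x, dv = (-cos(x)) dx, so v = -sin(x): now -x*sin(x) + ∫(sin(x)) dx.
Step 2. Evaluate the standard form: now -x*sin(x) - cos(x).
Answer: -x*sin(x) - cos(x).


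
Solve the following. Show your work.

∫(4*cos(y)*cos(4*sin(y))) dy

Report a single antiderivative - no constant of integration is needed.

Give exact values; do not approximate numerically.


Step 1. Substitute u = sin(y), turning ∫(4*cos(y)*cos(4*sin(y))) dy into ∫(4*cos(4*u)) du: now ∫(4*cos(4*u)) du.
Step 2. Evaluate the standard form: now sin(4*u).
Step 3. Substitute back u = sin(y): now sin(4*sin(y)).
Answer: sin(4*sin(y)).


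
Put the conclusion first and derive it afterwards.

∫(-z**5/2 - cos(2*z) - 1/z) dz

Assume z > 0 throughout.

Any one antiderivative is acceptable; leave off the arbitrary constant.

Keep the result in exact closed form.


The answer is -z**6/12 - log(z) - sin(2*z)/2.
Step 1. Rewrite: now ∫(-1/z) dz + ∫(-z**5/2) dz + ∫(-cos(2*z)) dz.
Step 2. Evaluate the standard form [assuming z > 0]: now -log(z) + ∫(-z**5/2) dz + ∫(-cos(2*z)) dz.
Step 3. Evaluate the standard form: now -log(z) - sin(2*z)/2 + ∫(-z**5/2) dz.
Step 4. Evaluate the standard form: now -z**6/12 - log(z) - sin(2*z)/2.
Answer: -z**6/12 - log(z) - sin(2*z)/2.


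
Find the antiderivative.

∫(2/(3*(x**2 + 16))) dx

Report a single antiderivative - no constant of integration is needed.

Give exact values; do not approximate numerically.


Answer: atan(x/4)/6.


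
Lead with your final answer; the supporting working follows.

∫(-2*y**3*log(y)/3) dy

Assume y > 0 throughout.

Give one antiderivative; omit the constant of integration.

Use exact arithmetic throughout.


The answer is -y**4*log(y)/6 + y**4/24.
Step 1. Integrate ∫(-2*y**3*log(y)/3) dy by parts with u = log(y), dv = (-2*y**3/3) dy, so v = -y**4/6 [assuming y > 0]: now -y**4*log(y)/6 + ∫(y**3/6) dy.
Step 2. Evaluate the standard form: now -y**4*log(y)/6 + y**4/24.
Answer: -y**4*log(y)/6 + y**4/24.


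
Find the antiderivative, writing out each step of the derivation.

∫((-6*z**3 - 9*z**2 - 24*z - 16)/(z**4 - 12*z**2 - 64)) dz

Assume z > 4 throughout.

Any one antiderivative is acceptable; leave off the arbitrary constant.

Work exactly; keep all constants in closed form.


Step 1. Decompose ∫((-6*z**3 - 9*z**2 - 24*z - 16)/(z**4 - 12*z**2 - 64)) dz by partial fractions, (-6*z**3 - 9*z**2 - 24*z - 16)/(z**4 - 12*z**2 - 64) = -1/(z**2 + 4) - 2/(z + 4) - 4/(z - 4): now ∫(-4/(z - 4)) dz + ∫(-2/(z + 4)) dz + ∫(-1/(z**2 + 4)) dz.
Step 2. Evaluate the standard form [assuming z > 4]: now -4*log(z - 4) + ∫(-2/(z + 4)) dz + ∫(-1/(z**2 + 4)) dz.
Step 3. Evaluate the standard form [assuming z > -4]: now -4*log(z - 4) - 2*log(z + 4) + ∫(-1/(z**2 + 4)) dz.
Step 4. Evaluate the standard form: now -4*log(z - 4) - 2*log(z + 4) - atan(z/2)/2.
Answer: -4*log(z - 4) - 2*log(z + 4) - atan(z/2)/2.


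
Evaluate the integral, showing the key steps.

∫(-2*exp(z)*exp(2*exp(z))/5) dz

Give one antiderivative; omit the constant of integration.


Step 1. Substitute u = exp(z), turning ∫(-2*exp(z)*exp(2*exp(z))/5) dz into ∫(-2*exp(2*u)/5) du: now ∫(-2*exp(2*u)/5) du.
Step 2. Evaluate the standard form: now -exp(2*u)/5.
Step 3. Substitute back u = exp(z): now -exp(2*exp(z))/5.
Answer: -exp(2*exp(z))/5.


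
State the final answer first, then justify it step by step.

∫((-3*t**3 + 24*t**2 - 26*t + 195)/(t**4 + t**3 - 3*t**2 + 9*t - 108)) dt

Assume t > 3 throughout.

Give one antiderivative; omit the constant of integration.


The answer is 2*log(t - 3) - 5*log(t + 4) + atan(t/3)/3.
Step 1. Decompose ∫((-3*t**3 + 24*t**2 - 26*t + 195)/(t**4 + t**3 - 3*t**2 + 9*t - 108)) dt by partial fractions, (-3*t**3 + 24*t**2 - 26*t + 195)/(t**4 + t**3 - 3*t**2 + 9*t - 108) = 1/(t**2 + 9) - 5/(t + 4) + 2/(t - 3): now ∫(2/(t - 3)) dt + ∫(-5/(t + 4)) dt + ∫(1/(t**2 + 9)) dt.
Step 2. Evaluate the standard form [assuming t > -4]: now -5*log(t + 4) + ∫(2/(t - 3)) dt + ∫(1/(t**2 + 9)) dt.
Step 3. Evaluate the standard form [assuming t > 3]: now 2*log(t - 3) - 5*log(t + 4) + ∫(1/(t**2 + 9)) dt.
Step 4. Evaluate the standard form: now 2*log(t - 3) - 5*log(t + 4) + atan(t/3)/3.
Answer: 2*log(t - 3) - 5*log(t + 4) + atan(t/3)/3.


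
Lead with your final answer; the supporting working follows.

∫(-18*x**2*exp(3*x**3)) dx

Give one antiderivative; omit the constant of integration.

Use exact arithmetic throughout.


The answer is -2*exp(3*x**3).
Step 1. Substitute u = x**3, turning ∫(-18*x**2*exp(3*x**3)) dx into ∫(-6*exp(3*u)) du: now ∫(-6*exp(3*u)) du.
Step 2. Evaluate the standard form: now -2*exp(3*u).
Step 3. Substitute back u = x**3: now -2*exp(3*x**3).
Answer: -2*exp(3*x**3).


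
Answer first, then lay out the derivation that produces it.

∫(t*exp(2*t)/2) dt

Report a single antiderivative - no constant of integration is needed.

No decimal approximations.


The answer is t*exp(2*t)/4 - exp(2*t)/8.
Step 1. Integrate ∫(t*exp(2*t)/2) dt by parts with u = t, dv = (exp(2*t)/2) dt, so v = exp(2*t)/4: now t*exp(2*t)/4 + ∫(-exp(2*t)/4) dt.
Step 2. Evaluate the standard form: now t*exp(2*t)/4 - exp(2*t)/8.
Answer: t*exp(2*t)/4 - exp(2*t)/8.


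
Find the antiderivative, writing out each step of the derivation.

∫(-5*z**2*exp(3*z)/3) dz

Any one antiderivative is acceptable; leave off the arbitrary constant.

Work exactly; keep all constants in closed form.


Step 1. Integrate ∫(-5*z**2*exp(3*z)/3) dz by parts with u = z**2, dv = (-5*exp(3*z)/3) dz, so v = -5*exp(3*z)/9: now -5*z**2*exp(3*z)/9 + ∫(10*z*exp(3*z)/9) dz.
Step 2. Integrate ∫(10*z*exp(3*z)/9) dz by parts with u = z, dv = (10*exp(3*z)/9) dz, so v = 10*exp(3*z)/27: now -5*z**2*exp(3*z)/9 + 10*z*exp(3*z)/27 + ∫(-10*exp(3*z)/27) dz.
Step 3. Evaluate the standard form: now -5*z**2*exp(3*z)/9 + 10*z*exp(3*z)/27 - 10*exp(3*z)/81.
Answer: -5*z**2*exp(3*z)/9 + 10*z*exp(3*z)/27 - 10*exp(3*z)/81.


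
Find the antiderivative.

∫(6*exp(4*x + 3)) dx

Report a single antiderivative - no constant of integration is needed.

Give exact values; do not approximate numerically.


Answer: 3*exp(4*x + 3)/2.


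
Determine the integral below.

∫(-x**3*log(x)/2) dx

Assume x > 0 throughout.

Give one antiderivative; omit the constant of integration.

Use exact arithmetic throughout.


Answer: -x**4*log(x)/8 + x**4/32.


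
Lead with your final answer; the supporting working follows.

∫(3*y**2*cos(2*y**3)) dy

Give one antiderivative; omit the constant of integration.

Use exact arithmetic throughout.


The answer is sin(2*y**3)/2.
Step 1. Substitute u = y**3, turning ∫(3*y**2*cos(2*y**3)) dy into ∫(cos(2*u)) du: now ∫(cos(2*u)) du.
Step 2. Evaluate the standard form: now sin(2*u)/2.
Step 3. Substitute back u = y**3: now sin(2*y**3)/2.
Answer: sin(2*y**3)/2.


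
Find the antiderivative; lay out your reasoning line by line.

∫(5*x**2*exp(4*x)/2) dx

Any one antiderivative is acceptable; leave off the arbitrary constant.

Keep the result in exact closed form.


Step 1. Integrate ∫(5*x**2*exp(4*x)/2) dx by parts with u = x**2, dv = (5*exp(4*x)/2) dx, so v = 5*exp(4*x)/8: now 5*x**2*exp(4*x)/8 + ∫(-5*x*exp(4*x)/4) dx.
Step 2. Integrate ∫(-5*x*exp(4*x)/4) dx by parts with u = x, dv = (-5*exp(4*x)/4) dx, so v = -5*exp(4*x)/16: now 5*x**2*exp(4*x)/8 - 5*x*exp(4*x)/16 + ∫(5*exp(4*x)/16) dx.
Step 3. Evaluate the standard form: now 5*x**2*exp(4*x)/8 - 5*x*exp(4*x)/16 + 5*exp(4*x)/64.
Answer: 5*x**2*exp(4*x)/8 - 5*x*exp(4*x)/16 + 5*exp(4*x)/64.


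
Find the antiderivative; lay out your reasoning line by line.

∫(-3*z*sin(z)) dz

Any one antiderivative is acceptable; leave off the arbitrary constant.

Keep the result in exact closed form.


Step 1. Integrate ∫(-3*z*sin(z)) dz by parts with u = z, dv = (-3*sin(z)) dz, so v = 3*cos(z): now 3*z*cos(z) + ∫(-3*cos(z)) dz.
Step 2. Evaluate the standard form: now 3*z*cos(z) - 3*sin(z).
Answer: 3*z*cos(z) - 3*sin(z).


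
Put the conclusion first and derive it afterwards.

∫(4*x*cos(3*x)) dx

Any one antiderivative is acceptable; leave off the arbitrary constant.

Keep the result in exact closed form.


The answer is 4*x*sin(3*x)/3 + 4*cos(3*x)/9.
Step 1. Integrate ∫(4*x*cos(3*x)) dx by parts with u = x, dv = (4*cos(3*x)) dx, so v = 4*sin(3*x)/3: now 4*x*sin(3*x)/3 + ∫(-4*sin(3*x)/3) dx.
Step 2. Evaluate the standard form: now 4*x*sin(3*x)/3 + 4*cos(3*x)/9.
Answer: 4*x*sin(3*x)/3 + 4*cos(3*x)/9.


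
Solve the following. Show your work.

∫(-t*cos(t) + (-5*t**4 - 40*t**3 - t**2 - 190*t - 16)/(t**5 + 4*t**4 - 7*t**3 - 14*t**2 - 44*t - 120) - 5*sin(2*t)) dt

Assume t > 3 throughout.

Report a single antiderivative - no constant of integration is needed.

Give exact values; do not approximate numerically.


Step 1. Rewrite: now ∫(-t*cos(t)) dt + ∫((-5*t**4 - 40*t**3 - t**2 - 190*t - 16)/(t**5 + 4*t**4 - 7*t**3 - 14*t**2 - 44*t - 120)) dt + ∫(-5*sin(2*t)) dt.
Step 2. Decompose ∫((-5*t**4 - 40*t**3 - t**2 - 190*t - 16)/(t**5 + 4*t**4 - 7*t**3 - 14*t**2 - 44*t - 120)) dt by partial fractions, (-5*t**4 - 40*t**3 - t**2 - 190*t - 16)/(t**5 + 4*t**4 - 7*t**3 - 14*t**2 - 44*t - 120) = 2/(t**2 + 4) + 4/(t + 5) - 5/(t + 2) - 4/(t - 3): now ∫(-t*cos(t)) dt + ∫(-4/(t - 3)) dt + ∫(-5/(t + 2)) dt + ∫(4/(t + 5)) dt + ∫(2/(t**2 + 4)) dt + ∫(-5*sin(2*t)) dt.
Step 3. Evaluate the standard form [assuming t > -2]: now -5*log(t + 2) + ∫(-t*cos(t)) dt + ∫(-4/(t - 3)) dt + ∫(4/(t + 5)) dt + ∫(2/(t**2 + 4)) dt + ∫(-5*sin(2*t)) dt.
Step 4. Evaluate the standard form [assuming t > -5]: now -5*log(t + 2) + 4*log(t + 5) + ∫(-t*cos(t)) dt + ∫(-4/(t - 3)) dt + ∫(2/(t**2 + 4)) dt + ∫(-5*sin(2*t)) dt.
Step 5. Evaluate the standard form [assuming t > 3]: now -4*log(t - 3) - 5*log(t + 2) + 4*log(t + 5) + ∫(-t*cos(t)) dt + ∫(2/(t**2 + 4)) dt + ∫(-5*sin(2*t)) dt.
Step 6. Evaluate the standard form: now -4*log(t - 3) - 5*log(t + 2) + 4*log(t + 5) + atan(t/2) + ∫(-t*cos(t)) dt + ∫(-5*sin(2*t)) dt.
Step 7. Integrate ∫(-t*cos(t)) dt by parts with u = t, dv = (-cos(t)) dt, so v = -sin(t): now -t*sin(t) - 4*log(t - 3) - 5*log(t + 2) + 4*log(t + 5) + atan(t/2) + ∫(sin(t)) dt + ∫(-5*sin(2*t)) dt.
Step 8. Evaluate the standard form: now -t*sin(t) - 4*log(t - 3) - 5*log(t + 2) + 4*log(t + 5) - cos(t) + atan(t/2) + ∫(-5*sin(2*t)) dt.
Step 9. Evaluate the standard form: now -t*sin(t) - 4*log(t - 3) - 5*log(t + 2) + 4*log(t + 5) - cos(t) + 5*cos(2*t)/2 + atan(t/2).
Answer: -t*sin(t) - 4*log(t - 3) - 5*log(t + 2) + 4*log(t + 5) - cos(t) + 5*cos(2*t)/2 + atan(t/2).


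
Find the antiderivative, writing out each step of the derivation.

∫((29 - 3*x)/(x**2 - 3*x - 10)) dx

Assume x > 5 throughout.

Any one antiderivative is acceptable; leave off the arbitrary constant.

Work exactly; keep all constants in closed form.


Step 1. Decompose ∫((29 - 3*x)/(x**2 - 3*x - 10)) dx by partial fractions, (29 - 3*x)/(x**2 - 3*x - 10) = -5/(x + 2) + 2/(x - 5): now ∫(2/(x - 5)) dx + ∫(-5/(x + 2)) dx.
Step 2. Evaluate the standard form [assuming x > 5]: now 2*log(x - 5) + ∫(-5/(x + 2)) dx.
Step 3. Evaluate the standard form [assuming x > -2]: now 2*log(x - 5) - 5*log(x + 2).
Answer: 2*log(x - 5) - 5*log(x + 2).


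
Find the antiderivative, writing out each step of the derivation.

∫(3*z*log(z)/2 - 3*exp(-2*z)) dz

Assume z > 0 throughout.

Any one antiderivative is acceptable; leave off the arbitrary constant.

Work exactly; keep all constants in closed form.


Step 1. Rewrite: now ∫(3*z*log(z)/2) dz + ∫(-3*exp(-2*z)) dz.
Step 2. Evaluate the standard form: now ∫(3*z*log(z)/2) dz + 3*exp(-2*z)/2.
Step 3. Integrate ∫(3*z*log(z)/2) dz by parts with u = log(z), dv = (3*z/2) dz, so v = 3*z**2/4 [assuming z > 0]: now 3*z**2*log(z)/4 + ∫(-3*z/4) dz + 3*exp(-2*z)/2.
Step 4. Evaluate the standard form: now 3*z**2*log(z)/4 - 3*z**2/8 + 3*exp(-2*z)/2.
Answer: 3*z**2*log(z)/4 - 3*z**2/8 + 3*exp(-2*z)/2.


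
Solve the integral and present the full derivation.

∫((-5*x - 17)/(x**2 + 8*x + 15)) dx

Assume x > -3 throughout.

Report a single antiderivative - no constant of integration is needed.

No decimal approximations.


Step 1. Decompose ∫((-5*x - 17)/(x**2 + 8*x + 15)) dx by partial fractions, (-5*x - 17)/(x**2 + 8*x + 15) = -4/(x + 5) - 1/(x + 3): now ∫(-1/(x + 3)) dx + ∫(-4/(x + 5)) dx.
Step 2. Evaluate the standard form [assuming x > -3]: now -log(x + 3) + ∫(-4/(x + 5)) dx.
Step 3. Evaluate the standard form [assuming x > -5]: now -log(x + 3) - 4*log(x + 5).
Answer: -log(x + 3) - 4*log(x + 5).


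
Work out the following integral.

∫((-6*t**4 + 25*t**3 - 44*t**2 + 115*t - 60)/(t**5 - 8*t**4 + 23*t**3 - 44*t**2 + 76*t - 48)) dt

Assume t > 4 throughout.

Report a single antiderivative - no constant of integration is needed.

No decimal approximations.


Answer: -4*log(t - 4) - 3*log(t - 3) + log(t - 1) + atan(t/2)/2.


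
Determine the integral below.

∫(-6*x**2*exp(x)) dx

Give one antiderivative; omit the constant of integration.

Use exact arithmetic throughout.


Answer: -6*x**2*exp(x) + 12*x*exp(x) - 12*exp(x).


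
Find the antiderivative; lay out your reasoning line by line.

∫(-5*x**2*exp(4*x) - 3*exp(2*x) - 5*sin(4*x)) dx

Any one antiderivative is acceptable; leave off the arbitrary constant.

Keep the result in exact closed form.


Step 1. Rewrite: now ∫(-5*x**2*exp(4*x)) dx + ∫(-3*exp(2*x)) dx + ∫(-5*sin(4*x)) dx.
Step 2. Evaluate the standard form: now 5*cos(4*x)/4 + ∫(-5*x**2*exp(4*x)) dx + ∫(-3*exp(2*x)) dx.
Step 3. Evaluate the standard form: now -3*exp(2*x)/2 + 5*cos(4*x)/4 + ∫(-5*x**2*exp(4*x)) dx.
Step 4. Integrate ∫(-5*x**2*exp(4*x)) dx by parts with u = x**2, dv = (-5*exp(4*x)) dx, so v = -5*exp(4*x)/4: now -5*x**2*exp(4*x)/4 - 3*exp(2*x)/2 + 5*cos(4*x)/4 + ∫(5*x*exp(4*x)/2) dx.
Step 5. Integrate ∫(5*x*exp(4*x)/2) dx by parts with u = x, dv = (5*exp(4*x)/2) dx, so v = 5*exp(4*x)/8: now -5*x**2*exp(4*x)/4 + 5*x*exp(4*x)/8 - 3*exp(2*x)/2 + 5*cos(4*x)/4 + ∫(-5*exp(4*x)/8) dx.
Step 6. Evaluate the standard form: now -5*x**2*exp(4*x)/4 + 5*x*exp(4*x)/8 - 5*exp(4*x)/32 - 3*exp(2*x)/2 + 5*cos(4*x)/4.
Answer: -5*x**2*exp(4*x)/4 + 5*x*exp(4*x)/8 - 5*exp(4*x)/32 - 3*exp(2*x)/2 + 5*cos(4*x)/4.


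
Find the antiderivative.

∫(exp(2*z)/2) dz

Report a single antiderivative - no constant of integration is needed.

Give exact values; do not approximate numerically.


Answer: exp(2*z)/4.


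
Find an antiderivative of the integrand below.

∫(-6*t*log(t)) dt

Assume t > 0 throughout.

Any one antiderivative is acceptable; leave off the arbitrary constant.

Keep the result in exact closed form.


Answer: -3*t**2*log(t) + 3*t**2/2.


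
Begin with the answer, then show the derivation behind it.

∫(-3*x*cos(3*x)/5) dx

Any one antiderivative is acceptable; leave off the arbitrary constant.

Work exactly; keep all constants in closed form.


The answer is -x*sin(3*x)/5 - cos(3*x)/15.
Step 1. Integrate ∫(-3*x*cos(3*x)/5) dx by parts with u = x, dv = (-3*cos(3*x)/5) dx, so v = -sin(3*x)/5: now -x*sin(3*x)/5 + ∫(sin(3*x)/5) dx.
Step 2. Evaluate the standard form: now -x*sin(3*x)/5 - cos(3*x)/15.
Answer: -x*sin(3*x)/5 - cos(3*x)/15.


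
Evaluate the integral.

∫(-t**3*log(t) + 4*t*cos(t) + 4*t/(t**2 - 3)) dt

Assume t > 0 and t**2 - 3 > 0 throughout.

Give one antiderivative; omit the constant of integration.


Answer: -t**4*log(t)/4 + t**4/16 + 4*t*sin(t) + 2*log(t**2 - 3) + 4*cos(t).


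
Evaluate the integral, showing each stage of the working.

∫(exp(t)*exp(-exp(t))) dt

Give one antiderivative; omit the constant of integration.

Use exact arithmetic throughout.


Step 1. Substitute u = exp(t), turning ∫(exp(t)*exp(-exp(t))) dt into ∫(exp(-u)) du: now ∫(exp(-u)) du.
Step 2. Evaluate the standard form: now -exp(-u).
Step 3. Substitute back u = exp(t): now -exp(-exp(t)).
Answer: -exp(-exp(t)).


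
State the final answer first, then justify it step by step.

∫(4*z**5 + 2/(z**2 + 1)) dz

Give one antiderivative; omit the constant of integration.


The answer is 2*z**6/3 + 2*atan(z).
Step 1. Rewrite: now ∫(4*z**5) dz + ∫(2/(z**2 + 1)) dz.
Step 2. Evaluate the standard form: now 2*atan(z) + ∫(4*z**5) dz.
Step 3. Evaluate the standard form: now 2*z**6/3 + 2*atan(z).
Answer: 2*z**6/3 + 2*atan(z).


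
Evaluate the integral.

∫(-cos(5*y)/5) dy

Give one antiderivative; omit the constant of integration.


Answer: -sin(5*y)/25.


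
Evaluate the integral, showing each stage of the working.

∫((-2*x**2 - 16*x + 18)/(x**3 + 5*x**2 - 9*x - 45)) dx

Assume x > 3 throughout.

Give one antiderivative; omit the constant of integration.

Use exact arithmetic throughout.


Step 1. Decompose ∫((-2*x**2 - 16*x + 18)/(x**3 + 5*x**2 - 9*x - 45)) dx by partial fractions, (-2*x**2 - 16*x + 18)/(x**3 + 5*x**2 - 9*x - 45) = 3/(x + 5) - 4/(x + 3) - 1/(x - 3): now ∫(-1/(x - 3)) dx + ∫(-4/(x + 3)) dx + ∫(3/(x + 5)) dx.
Step 2. Evaluate the standard form [assuming x > -3]: now -4*log(x + 3) + ∫(-1/(x - 3)) dx + ∫(3/(x + 5)) dx.
Step 3. Evaluate the standard form [assuming x > -5]: now -4*log(x + 3) + 3*log(x + 5) + ∫(-1/(x - 3)) dx.
Step 4. Evaluate the standard form [assuming x > 3]: now -log(x - 3) - 4*log(x + 3) + 3*log(x + 5).
Answer: -log(x - 3) - 4*log(x + 3) + 3*log(x + 5).


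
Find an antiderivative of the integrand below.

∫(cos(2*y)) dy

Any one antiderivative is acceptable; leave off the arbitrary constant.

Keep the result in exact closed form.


Answer: sin(2*y)/2.


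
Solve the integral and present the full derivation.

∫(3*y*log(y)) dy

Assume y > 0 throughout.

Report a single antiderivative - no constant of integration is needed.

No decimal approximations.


Step 1. Integrate ∫(3*y*log(y)) dy by parts with u = log(y), dv = (3*y) dy, so v = 3*y**2/2 [assuming y > 0]: now 3*y**2*log(y)/2 + ∫(-3*y/2) dy.
Step 2. Evaluate the standard form: now 3*y**2*log(y)/2 - 3*y**2/4.
Answer: 3*y**2*log(y)/2 - 3*y**2/4.


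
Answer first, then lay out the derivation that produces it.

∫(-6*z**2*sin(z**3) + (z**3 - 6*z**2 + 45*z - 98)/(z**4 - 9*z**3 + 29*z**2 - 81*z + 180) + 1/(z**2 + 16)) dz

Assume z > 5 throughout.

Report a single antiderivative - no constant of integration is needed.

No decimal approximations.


The answer is 3*log(z - 5) - 2*log(z - 4) + 2*cos(z**3) + atan(z/4)/4 - 4*atan(z/3)/3.
Step 1. Rewrite: now ∫(-6*z**2*sin(z**3)) dz + ∫((z**3 - 6*z**2 + 45*z - 98)/(z**4 - 9*z**3 + 29*z**2 - 81*z + 180)) dz + ∫(1/(z**2 + 16)) dz.
Step 2. Evaluate the standard form: now atan(z/4)/4 + ∫(-6*z**2*sin(z**3)) dz + ∫((z**3 - 6*z**2 + 45*z - 98)/(z**4 - 9*z**3 + 29*z**2 - 81*z + 180)) dz.
Step 3. Substitute u = z**3, turning ∫(-6*z**2*sin(z**3)) dz into ∫(-2*sin(u)) du: now atan(z/4)/4 + ∫((z**3 - 6*z**2 + 45*z - 98)/(z**4 - 9*z**3 + 29*z**2 - 81*z + 180)) dz + ∫(-2*sin(u)) du.
Step 4. Evaluate the standard form: now 2*cos(u) + atan(z/4)/4 + ∫((z**3 - 6*z**2 + 45*z - 98)/(z**4 - 9*z**3 + 29*z**2 - 81*z + 180)) dz.
Step 5. Substitute back u = z**3: now 2*cos(z**3) + atan(z/4)/4 + ∫((z**3 - 6*z**2 + 45*z - 98)/(z**4 - 9*z**3 + 29*z**2 - 81*z + 180)) dz.
Step 6. Decompose ∫((z**3 - 6*z**2 + 45*z - 98)/(z**4 - 9*z**3 + 29*z**2 - 81*z + 180)) dz by partial fractions, (z**3 - 6*z**2 + 45*z - 98)/(z**4 - 9*z**3 + 29*z**2 - 81*z + 180) = -4/(z**2 + 9) - 2/(z - 4) + 3/(z - 5): now 2*cos(z**3) + atan(z/4)/4 + ∫(3/(z - 5)) dz + ∫(-2/(z - 4)) dz + ∫(-4/(z**2 + 9)) dz.
Step 7. Evaluate the standard form [assuming z > 4]: now -2*log(z - 4) + 2*cos(z**3) + atan(z/4)/4 + ∫(3/(z - 5)) dz + ∫(-4/(z**2 + 9)) dz.
Step 8. Evaluate the standard form [assuming z > 5]: now 3*log(z - 5) - 2*log(z - 4) + 2*cos(z**3) + atan(z/4)/4 + ∫(-4/(z**2 + 9)) dz.
Step 9. Evaluate the standard form: now 3*log(z - 5) - 2*log(z - 4) + 2*cos(z**3) + atan(z/4)/4 - 4*atan(z/3)/3.
Answer: 3*log(z - 5) - 2*log(z - 4) + 2*cos(z**3) + atan(z/4)/4 - 4*atan(z/3)/3.


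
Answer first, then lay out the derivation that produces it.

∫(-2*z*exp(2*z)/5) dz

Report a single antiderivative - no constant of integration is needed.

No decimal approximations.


The answer is -z*exp(2*z)/5 + exp(2*z)/10.
Step 1. Integrate ∫(-2*z*exp(2*z)/5) dz by parts with u = z, dv = (-2*exp(2*z)/5) dz, so v = -exp(2*z)/5: now -z*exp(2*z)/5 + ∫(exp(2*z)/5) dz.
Step 2. Evaluate the standard form: now -z*exp(2*z)/5 + exp(2*z)/10.
Answer: -z*exp(2*z)/5 + exp(2*z)/10.


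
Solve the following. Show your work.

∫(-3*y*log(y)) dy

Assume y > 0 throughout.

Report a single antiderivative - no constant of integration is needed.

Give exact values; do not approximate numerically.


Step 1. Integrate ∫(-3*y*log(y)) dy by parts with u = log(y), dv = (-3*y) dy, so v = -3*y**2/2 [assuming y > 0]: now -3*y**2*log(y)/2 + ∫(3*y/2) dy.
Step 2. Evaluate the standard form: now -3*y**2*log(y)/2 + 3*y**2/4.
Answer: -3*y**2*log(y)/2 + 3*y**2/4.


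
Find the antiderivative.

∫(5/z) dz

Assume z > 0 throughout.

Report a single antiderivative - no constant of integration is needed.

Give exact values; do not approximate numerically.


Answer: 5*log(z).


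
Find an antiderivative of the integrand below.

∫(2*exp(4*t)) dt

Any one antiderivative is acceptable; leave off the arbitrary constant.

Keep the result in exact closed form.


Answer: exp(4*t)/2.


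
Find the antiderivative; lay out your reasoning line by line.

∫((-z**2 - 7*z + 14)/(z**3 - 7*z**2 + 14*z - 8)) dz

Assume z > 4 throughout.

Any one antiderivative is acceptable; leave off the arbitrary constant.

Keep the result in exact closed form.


Step 1. Decompose ∫((-z**2 - 7*z + 14)/(z**3 - 7*z**2 + 14*z - 8)) dz by partial fractions, (-z**2 - 7*z + 14)/(z**3 - 7*z**2 + 14*z - 8) = 2/(z - 1) + 2/(z - 2) - 5/(z - 4): now ∫(-5/(z - 4)) dz + ∫(2/(z - 2)) dz + ∫(2/(z - 1)) dz.
Step 2. Evaluate the standard form [assuming z > 1]: now 2*log(z - 1) + ∫(-5/(z - 4)) dz + ∫(2/(z - 2)) dz.
Step 3. Evaluate the standard form [assuming z > 4]: now -5*log(z - 4) + 2*log(z - 1) + ∫(2/(z - 2)) dz.
Step 4. Evaluate the standard form [assuming z > 2]: now -5*log(z - 4) + 2*log(z - 2) + 2*log(z - 1).
Answer: -5*log(z - 4) + 2*log(z - 2) + 2*log(z - 1).


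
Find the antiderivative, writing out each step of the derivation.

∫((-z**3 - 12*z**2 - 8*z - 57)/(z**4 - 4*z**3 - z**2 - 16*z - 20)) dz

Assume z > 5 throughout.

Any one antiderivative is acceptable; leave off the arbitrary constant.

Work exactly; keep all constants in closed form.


Step 1. Decompose ∫((-z**3 - 12*z**2 - 8*z - 57)/(z**4 - 4*z**3 - z**2 - 16*z - 20)) dz by partial fractions, (-z**3 - 12*z**2 - 8*z - 57)/(z**4 - 4*z**3 - z**2 - 16*z - 20) = 1/(z**2 + 4) + 2/(z + 1) - 3/(z - 5): now ∫(-3/(z - 5)) dz + ∫(2/(z + 1)) dz + ∫(1/(z**2 + 4)) dz.
Step 2. Evaluate the standard form [assuming z > 5]: now -3*log(z - 5) + ∫(2/(z + 1)) dz + ∫(1/(z**2 + 4)) dz.
Step 3. Evaluate the standard form [assuming z > -1]: now -3*log(z - 5) + 2*log(z + 1) + ∫(1/(z**2 + 4)) dz.
Step 4. Evaluate the standard form: now -3*log(z - 5) + 2*log(z + 1) + atan(z/2)/2.
Answer: -3*log(z - 5) + 2*log(z + 1) + atan(z/2)/2.


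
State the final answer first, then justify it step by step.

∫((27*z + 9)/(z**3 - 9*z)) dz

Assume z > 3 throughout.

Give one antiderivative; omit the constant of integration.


The answer is -log(z) + 5*log(z - 3) - 4*log(z + 3).
Step 1. Decompose ∫((27*z + 9)/(z**3 - 9*z)) dz by partial fractions, (27*z + 9)/(z**3 - 9*z) = -4/(z + 3) + 5/(z - 3) - 1/z: now ∫(-1/z) dz + ∫(5/(z - 3)) dz + ∫(-4/(z + 3)) dz.
Step 2. Evaluate the standard form [assuming z > -3]: now -4*log(z + 3) + ∫(-1/z) dz + ∫(5/(z - 3)) dz.
Step 3. Evaluate the standard form [assuming z > 0]: now -log(z) - 4*log(z + 3) + ∫(5/(z - 3)) dz.
Step 4. Evaluate the standard form [assuming z > 3]: now -log(z) + 5*log(z - 3) - 4*log(z + 3).
Answer: -log(z) + 5*log(z - 3) - 4*log(z + 3).


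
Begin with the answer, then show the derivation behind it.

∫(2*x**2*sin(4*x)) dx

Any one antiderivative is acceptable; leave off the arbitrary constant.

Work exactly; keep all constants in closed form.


The answer is -x**2*cos(4*x)/2 + x*sin(4*x)/4 + cos(4*x)/16.
Step 1. Integrate ∫(2*x**2*sin(4*x)) dx by parts with u = x**2, dv = (2*sin(4*x)) dx, so v = -cos(4*x)/2: now -x**2*cos(4*x)/2 + ∫(x*cos(4*x)) dx.
Step 2. Integrate ∫(x*cos(4*x)) dx by parts with u = x, dv = (cos(4*x)) dx, so v = sin(4*x)/4: now -x**2*cos(4*x)/2 + x*sin(4*x)/4 + ∫(-sin(4*x)/4) dx.
Step 3. Evaluate the standard form: now -x**2*cos(4*x)/2 + x*sin(4*x)/4 + cos(4*x)/16.
Answer: -x**2*cos(4*x)/2 + x*sin(4*x)/4 + cos(4*x)/16.


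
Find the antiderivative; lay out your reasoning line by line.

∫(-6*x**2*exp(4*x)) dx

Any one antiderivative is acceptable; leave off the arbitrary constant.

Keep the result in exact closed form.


Step 1. Integrate ∫(-6*x**2*exp(4*x)) dx by parts with u = x**2, dv = (-6*exp(4*x)) dx, so v = -3*exp(4*x)/2: now -3*x**2*exp(4*x)/2 + ∫(3*x*exp(4*x)) dx.
Step 2. Integrate ∫(3*x*exp(4*x)) dx by parts with u = x, dv = (3*exp(4*x)) dx, so v = 3*exp(4*x)/4: now -3*x**2*exp(4*x)/2 + 3*x*exp(4*x)/4 + ∫(-3*exp(4*x)/4) dx.
Step 3. Evaluate the standard form: now -3*x**2*exp(4*x)/2 + 3*x*exp(4*x)/4 - 3*exp(4*x)/16.
Answer: -3*x**2*exp(4*x)/2 + 3*x*exp(4*x)/4 - 3*exp(4*x)/16.


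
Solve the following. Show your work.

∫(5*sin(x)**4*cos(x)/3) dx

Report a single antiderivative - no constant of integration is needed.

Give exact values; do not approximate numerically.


Step 1. Substitute u = sin(x), turning ∫(5*sin(x)**4*cos(x)/3) dx into ∫(5*u**4/3) du: now ∫(5*u**4/3) du.
Step 2. Evaluate the standard form: now u**5/3.
Step 3. Substitute back u = sin(x): now sin(x)**5/3.
Answer: sin(x)**5/3.


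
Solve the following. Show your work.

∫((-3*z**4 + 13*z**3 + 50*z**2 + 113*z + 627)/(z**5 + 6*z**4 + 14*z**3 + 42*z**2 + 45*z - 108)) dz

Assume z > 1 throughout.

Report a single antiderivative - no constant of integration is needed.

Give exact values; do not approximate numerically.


Step 1. Decompose ∫((-3*z**4 + 13*z**3 + 50*z**2 + 113*z + 627)/(z**5 + 6*z**4 + 14*z**3 + 42*z**2 + 45*z - 108)) dz by partial fractions, (-3*z**4 + 13*z**3 + 50*z**2 + 113*z + 627)/(z**5 + 6*z**4 + 14*z**3 + 42*z**2 + 45*z - 108) = 1/(z**2 + 9) - 5/(z + 4) - 2/(z + 3) + 4/(z - 1): now ∫(4/(z - 1)) dz + ∫(-2/(z + 3)) dz + ∫(-5/(z + 4)) dz + ∫(1/(z**2 + 9)) dz.
Step 2. Evaluate the standard form [assuming z > -3]: now -2*log(z + 3) + ∫(4/(z - 1)) dz + ∫(-5/(z + 4)) dz + ∫(1/(z**2 + 9)) dz.
Step 3. Evaluate the standard form [assuming z > -4]: now -2*log(z + 3) - 5*log(z + 4) + ∫(4/(z - 1)) dz + ∫(1/(z**2 + 9)) dz.
Step 4. Evaluate the standard form [assuming z > 1]: now 4*log(z - 1) - 2*log(z + 3) - 5*log(z + 4) + ∫(1/(z**2 + 9)) dz.
Step 5. Evaluate the standard form: now 4*log(z - 1) - 2*log(z + 3) - 5*log(z + 4) + atan(z/3)/3.
Answer: 4*log(z - 1) - 2*log(z + 3) - 5*log(z + 4) + atan(z/3)/3.


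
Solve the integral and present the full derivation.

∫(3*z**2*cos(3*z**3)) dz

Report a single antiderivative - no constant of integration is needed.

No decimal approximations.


Step 1. Substitute u = z**3, turning ∫(3*z**2*cos(3*z**3)) dz into ∫(cos(3*u)) du: now ∫(cos(3*u)) du.
Step 2. Evaluate the standard form: now sin(3*u)/3.
Step 3. Substitute back u = z**3: now sin(3*z**3)/3.
Answer: sin(3*z**3)/3.


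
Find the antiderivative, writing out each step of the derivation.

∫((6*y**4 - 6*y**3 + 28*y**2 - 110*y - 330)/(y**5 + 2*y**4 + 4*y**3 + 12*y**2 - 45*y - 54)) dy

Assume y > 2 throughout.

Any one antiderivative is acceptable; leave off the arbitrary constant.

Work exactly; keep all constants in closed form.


Step 1. Decompose ∫((6*y**4 - 6*y**3 + 28*y**2 - 110*y - 330)/(y**5 + 2*y**4 + 4*y**3 + 12*y**2 - 45*y - 54)) dy by partial fractions, (6*y**4 - 6*y**3 + 28*y**2 - 110*y - 330)/(y**5 + 2*y**4 + 4*y**3 + 12*y**2 - 45*y - 54) = 4/(y**2 + 9) + 5/(y + 3) + 3/(y + 1) - 2/(y - 2): now ∫(-2/(y - 2)) dy + ∫(3/(y + 1)) dy + ∫(5/(y + 3)) dy + ∫(4/(y**2 + 9)) dy.
Step 2. Evaluate the standard form [assuming y > -1]: now 3*log(y + 1) + ∫(-2/(y - 2)) dy + ∫(5/(y + 3)) dy + ∫(4/(y**2 + 9)) dy.
Step 3. Evaluate the standard form [assuming y > -3]: now 3*log(y + 1) + 5*log(y + 3) + ∫(-2/(y - 2)) dy + ∫(4/(y**2 + 9)) dy.
Step 4. Evaluate the standard form [assuming y > 2]: now -2*log(y - 2) + 3*log(y + 1) + 5*log(y + 3) + ∫(4/(y**2 + 9)) dy.
Step 5. Evaluate the standard form: now -2*log(y - 2) + 3*log(y + 1) + 5*log(y + 3) + 4*atan(y/3)/3.
Answer: -2*log(y - 2) + 3*log(y + 1) + 5*log(y + 3) + 4*atan(y/3)/3.


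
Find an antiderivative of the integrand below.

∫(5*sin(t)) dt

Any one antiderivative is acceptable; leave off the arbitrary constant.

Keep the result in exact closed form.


Answer: -5*cos(t).


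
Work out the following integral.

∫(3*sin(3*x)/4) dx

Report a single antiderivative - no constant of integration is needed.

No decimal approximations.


Answer: -cos(3*x)/4.


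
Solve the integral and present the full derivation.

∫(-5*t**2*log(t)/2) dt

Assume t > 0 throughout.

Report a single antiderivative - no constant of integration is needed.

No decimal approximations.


Step 1. Integrate ∫(-5*t**2*log(t)/2) dt by parts with u = log(t), dv = (-5*t**2/2) dt, so v = -5*t**3/6 [assuming t > 0]: now -5*t**3*log(t)/6 + ∫(5*t**2/6) dt.
Step 2. Evaluate the standard form: now -5*t**3*log(t)/6 + 5*t**3/18.
Answer: -5*t**3*log(t)/6 + 5*t**3/18.


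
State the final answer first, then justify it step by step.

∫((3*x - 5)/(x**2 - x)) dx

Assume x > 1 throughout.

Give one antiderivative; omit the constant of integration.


The answer is 5*log(x) - 2*log(x - 1).
Step 1. Decompose ∫((3*x - 5)/(x**2 - x)) dx by partial fractions, (3*x - 5)/(x**2 - x) = -2/(x - 1) + 5/x: now ∫(5/x) dx + ∫(-2/(x - 1)) dx.
Step 2. Evaluate the standard form [assuming x > 1]: now -2*log(x - 1) + ∫(5/x) dx.
Step 3. Evaluate the standard form [assuming x > 0]: now 5*log(x) - 2*log(x - 1).
Answer: 5*log(x) - 2*log(x - 1).


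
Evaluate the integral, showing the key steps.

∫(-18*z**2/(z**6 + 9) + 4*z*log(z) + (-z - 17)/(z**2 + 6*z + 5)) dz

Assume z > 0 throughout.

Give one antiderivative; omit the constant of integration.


Step 1. Rewrite: now ∫(4*z*log(z)) dz + ∫(-18*z**2/(z**6 + 9)) dz + ∫((-z - 17)/(z**2 + 6*z + 5)) dz.
Step 2. Decompose ∫((-z - 17)/(z**2 + 6*z + 5)) dz by partial fractions, (-z - 17)/(z**2 + 6*z + 5) = 3/(z + 5) - 4/(z + 1): now ∫(4*z*log(z)) dz + ∫(-18*z**2/(z**6 + 9)) dz + ∫(-4/(z + 1)) dz + ∫(3/(z + 5)) dz.
Step 3. Evaluate the standard form [assuming z > -1]: now -4*log(z + 1) + ∫(4*z*log(z)) dz + ∫(-18*z**2/(z**6 + 9)) dz + ∫(3/(z + 5)) dz.
Step 4. Evaluate the standard form [assuming z > -5]: now -4*log(z + 1) + 3*log(z + 5) + ∫(4*z*log(z)) dz + ∫(-18*z**2/(z**6 + 9)) dz.
Step 5. Integrate ∫(4*z*log(z)) dz by parts with u = log(z), dv = (4*z) dz, so v = 2*z**2 [assuming z > 0]: now 2*z**2*log(z) - 4*log(z + 1) + 3*log(z + 5) + ∫(-2*z) dz + ∫(-18*z**2/(z**6 + 9)) dz.
Step 6. Evaluate the standard form: now 2*z**2*log(z) - z**2 - 4*log(z + 1) + 3*log(z + 5) + ∫(-18*z**2/(z**6 + 9)) dz.
Step 7. Substitute u = z**3, turning ∫(-18*z**2/(z**6 + 9)) dz into ∫(-6/(u**2 + 9)) du: now 2*z**2*log(z) - z**2 - 4*log(z + 1) + 3*log(z + 5) + ∫(-6/(u**2 + 9)) du.
Step 8. Evaluate the standard form: now 2*z**2*log(z) - z**2 - 4*log(z + 1) + 3*log(z + 5) - 2*atan(u/3).
Step 9. Substitute back u = z**3: now 2*z**2*log(z) - z**2 - 4*log(z + 1) + 3*log(z + 5) - 2*atan(z**3/3).
Answer: 2*z**2*log(z) - z**2 - 4*log(z + 1) + 3*log(z + 5) - 2*atan(z**3/3).


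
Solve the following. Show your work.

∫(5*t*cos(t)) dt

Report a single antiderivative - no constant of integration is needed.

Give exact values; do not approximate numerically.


Step 1. Integrate ∫(5*t*cos(t)) dt by parts with u = t, dv = (5*cos(t)) dt, so v = 5*sin(t): now 5*t*sin(t) + ∫(-5*sin(t)) dt.
Step 2. Evaluate the standard form: now 5*t*sin(t) + 5*cos(t).
Answer: 5*t*sin(t) + 5*cos(t).


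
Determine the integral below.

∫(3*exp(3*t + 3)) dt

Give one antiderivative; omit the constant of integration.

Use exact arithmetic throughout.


Answer: exp(3*t + 3).


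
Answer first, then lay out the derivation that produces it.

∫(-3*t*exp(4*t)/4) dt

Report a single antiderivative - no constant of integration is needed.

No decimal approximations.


The answer is -3*t*exp(4*t)/16 + 3*exp(4*t)/64.
Step 1. Integrate ∫(-3*t*exp(4*t)/4) dt by parts with u = t, dv = (-3*exp(4*t)/4) dt, so v = -3*exp(4*t)/16: now -3*t*exp(4*t)/16 + ∫(3*exp(4*t)/16) dt.
Step 2. Evaluate the standard form: now -3*t*exp(4*t)/16 + 3*exp(4*t)/64.
Answer: -3*t*exp(4*t)/16 + 3*exp(4*t)/64.


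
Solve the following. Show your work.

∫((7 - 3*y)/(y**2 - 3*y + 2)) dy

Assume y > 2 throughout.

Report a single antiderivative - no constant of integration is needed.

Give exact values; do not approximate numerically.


Step 1. Decompose ∫((7 - 3*y)/(y**2 - 3*y + 2)) dy by partial fractions, (7 - 3*y)/(y**2 - 3*y + 2) = -4/(y - 1) + 1/(y - 2): now ∫(1/(y - 2)) dy + ∫(-4/(y - 1)) dy.
Step 2. Evaluate the standard form [assuming y > 2]: now log(y - 2) + ∫(-4/(y - 1)) dy.
Step 3. Evaluate the standard form [assuming y > 1]: now log(y - 2) - 4*log(y - 1).
Answer: log(y - 2) - 4*log(y - 1).


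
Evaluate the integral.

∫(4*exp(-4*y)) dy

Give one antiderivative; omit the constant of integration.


Answer: -exp(-4*y).


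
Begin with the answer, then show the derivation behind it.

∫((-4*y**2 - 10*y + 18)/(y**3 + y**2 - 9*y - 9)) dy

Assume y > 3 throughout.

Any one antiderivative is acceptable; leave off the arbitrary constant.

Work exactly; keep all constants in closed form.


The answer is -2*log(y - 3) - 3*log(y + 1) + log(y + 3).
Step 1. Decompose ∫((-4*y**2 - 10*y + 18)/(y**3 + y**2 - 9*y - 9)) dy by partial fractions, (-4*y**2 - 10*y + 18)/(y**3 + y**2 - 9*y - 9) = 1/(y + 3) - 3/(y + 1) - 2/(y - 3): now ∫(-2/(y - 3)) dy + ∫(-3/(y + 1)) dy + ∫(1/(y + 3)) dy.
Step 2. Evaluate the standard form [assuming y > -3]: now log(y + 3) + ∫(-2/(y - 3)) dy + ∫(-3/(y + 1)) dy.
Step 3. Evaluate the standard form [assuming y > -1]: now -3*log(y + 1) + log(y + 3) + ∫(-2/(y - 3)) dy.
Step 4. Evaluate the standard form [assuming y > 3]: now -2*log(y - 3) - 3*log(y + 1) + log(y + 3).
Answer: -2*log(y - 3) - 3*log(y + 1) + log(y + 3).


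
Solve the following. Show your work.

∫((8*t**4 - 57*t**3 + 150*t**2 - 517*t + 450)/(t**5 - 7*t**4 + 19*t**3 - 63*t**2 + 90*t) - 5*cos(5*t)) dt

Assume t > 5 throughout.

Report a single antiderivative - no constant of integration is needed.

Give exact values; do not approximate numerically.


Step 1. Rewrite: now ∫((8*t**4 - 57*t**3 + 150*t**2 - 517*t + 450)/(t**5 - 7*t**4 + 19*t**3 - 63*t**2 + 90*t)) dt + ∫(-5*cos(5*t)) dt.
Step 2. Decompose ∫((8*t**4 - 57*t**3 + 150*t**2 - 517*t + 450)/(t**5 - 7*t**4 + 19*t**3 - 63*t**2 + 90*t)) dt by partial fractions, (8*t**4 - 57*t**3 + 150*t**2 - 517*t + 450)/(t**5 - 7*t**4 + 19*t**3 - 63*t**2 + 90*t) = -4/(t**2 + 9) + 4/(t - 2) - 1/(t - 5) + 5/t: now ∫(5/t) dt + ∫(-1/(t - 5)) dt + ∫(4/(t - 2)) dt + ∫(-4/(t**2 + 9)) dt + ∫(-5*cos(5*t)) dt.
Step 3. Evaluate the standard form [assuming t > 2]: now 4*log(t - 2) + ∫(5/t) dt + ∫(-1/(t - 5)) dt + ∫(-4/(t**2 + 9)) dt + ∫(-5*cos(5*t)) dt.
Step 4. Evaluate the standard form [assuming t > 5]: now -log(t - 5) + 4*log(t - 2) + ∫(5/t) dt + ∫(-4/(t**2 + 9)) dt + ∫(-5*cos(5*t)) dt.
Step 5. Evaluate the standard form [assuming t > 0]: now 5*log(t) - log(t - 5) + 4*log(t - 2) + ∫(-4/(t**2 + 9)) dt + ∫(-5*cos(5*t)) dt.
Step 6. Evaluate the standard form: now 5*log(t) - log(t - 5) + 4*log(t - 2) - 4*atan(t/3)/3 + ∫(-5*cos(5*t)) dt.
Step 7. Evaluate the standard form: now 5*log(t) - log(t - 5) + 4*log(t - 2) - sin(5*t) - 4*atan(t/3)/3.
Answer: 5*log(t) - log(t - 5) + 4*log(t - 2) - sin(5*t) - 4*atan(t/3)/3.


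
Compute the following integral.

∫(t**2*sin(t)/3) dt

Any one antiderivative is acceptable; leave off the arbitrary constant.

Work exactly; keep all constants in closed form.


Answer: -t**2*cos(t)/3 + 2*t*sin(t)/3 + 2*cos(t)/3.


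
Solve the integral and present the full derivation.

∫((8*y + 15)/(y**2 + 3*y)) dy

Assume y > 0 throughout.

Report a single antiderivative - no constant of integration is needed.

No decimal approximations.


Step 1. Decompose ∫((8*y + 15)/(y**2 + 3*y)) dy by partial fractions, (8*y + 15)/(y**2 + 3*y) = 3/(y + 3) + 5/y: now ∫(5/y) dy + ∫(3/(y + 3)) dy.
Step 2. Evaluate the standard form [assuming y > 0]: now 5*log(y) + ∫(3/(y + 3)) dy.
Step 3. Evaluate the standard form [assuming y > -3]: now 5*log(y) + 3*log(y + 3).
Answer: 5*log(y) + 3*log(y + 3).


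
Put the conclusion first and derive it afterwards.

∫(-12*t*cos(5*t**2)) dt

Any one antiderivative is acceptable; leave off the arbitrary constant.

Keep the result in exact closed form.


The answer is -6*sin(5*t**2)/5.
Step 1. Substitute u = t**2, turning ∫(-12*t*cos(5*t**2)) dt into ∫(-6*cos(5*u)) du: now ∫(-6*cos(5*u)) du.
Step 2. Evaluate the standard form: now -6*sin(5*u)/5.
Step 3. Substitute back u = t**2: now -6*sin(5*t**2)/5.
Answer: -6*sin(5*t**2)/5.


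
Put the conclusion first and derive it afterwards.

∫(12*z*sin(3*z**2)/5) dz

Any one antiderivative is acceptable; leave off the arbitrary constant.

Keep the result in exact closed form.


The answer is -2*cos(3*z**2)/5.
Step 1. Substitute u = z**2, turning ∫(12*z*sin(3*z**2)/5) dz into ∫(6*sin(3*u)/5) du: now ∫(6*sin(3*u)/5) du.
Step 2. Evaluate the standard form: now -2*cos(3*u)/5.
Step 3. Substitute back u = z**2: now -2*cos(3*z**2)/5.
Answer: -2*cos(3*z**2)/5.


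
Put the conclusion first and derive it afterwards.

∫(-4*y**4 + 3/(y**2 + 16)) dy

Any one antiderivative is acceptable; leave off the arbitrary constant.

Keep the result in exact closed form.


The answer is -4*y**5/5 + 3*atan(y/4)/4.
Step 1. Rewrite: now ∫(-4*y**4) dy + ∫(3/(y**2 + 16)) dy.
Step 2. Evaluate the standard form: now -4*y**5/5 + ∫(3/(y**2 + 16)) dy.
Step 3. Evaluate the standard form: now -4*y**5/5 + 3*atan(y/4)/4.
Answer: -4*y**5/5 + 3*atan(y/4)/4.


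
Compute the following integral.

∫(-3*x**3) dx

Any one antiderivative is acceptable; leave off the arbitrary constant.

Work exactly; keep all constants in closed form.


Answer: -3*x**4/4.


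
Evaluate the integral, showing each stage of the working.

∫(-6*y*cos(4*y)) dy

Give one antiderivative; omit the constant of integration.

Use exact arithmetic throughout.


Step 1. Integrate ∫(-6*y*cos(4*y)) dy by parts with u = y, dv = (-6*cos(4*y)) dy, so v = -3*sin(4*y)/2: now -3*y*sin(4*y)/2 + ∫(3*sin(4*y)/2) dy.
Step 2. Evaluate the standard form: now -3*y*sin(4*y)/2 - 3*cos(4*y)/8.
Answer: -3*y*sin(4*y)/2 - 3*cos(4*y)/8.
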